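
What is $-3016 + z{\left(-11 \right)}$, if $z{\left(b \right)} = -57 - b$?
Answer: $-3062$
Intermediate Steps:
$-3016 + z{\left(-11 \right)} = -3016 - 46 = -3062$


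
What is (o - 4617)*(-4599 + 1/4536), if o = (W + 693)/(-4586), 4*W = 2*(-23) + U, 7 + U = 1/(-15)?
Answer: 3312878930822219/156015720 ≈ 2.1234e+7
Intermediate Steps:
U = -106/15 (U = -7 + 1/(-15) = -7 - 1/15 = -106/15 ≈ -7.0667)
W = -199/15 (W = (2*(-23) - 106/15)/4 = (-46 - 106/15)/4 = (¼)*(-796/15) = -199/15 ≈ -13.267)
o = -5098/34395 (o = (-199/15 + 693)/(-4586) = (10196/15)*(-1/4586) = -5098/34395 ≈ -0.14822)
(o - 4617)*(-4599 + 1/4536) = (-5098/34395 - 4617)*(-4599 + 1/4536) = -158806813*(-4599 + 1/4536)/34395 = -158806813/34395*(-20861063/4536) = 3312878930822219/156015720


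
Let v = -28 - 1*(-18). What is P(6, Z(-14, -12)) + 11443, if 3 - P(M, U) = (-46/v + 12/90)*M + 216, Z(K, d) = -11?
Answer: 56008/5 ≈ 11202.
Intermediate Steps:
v = -10 (v = -28 + 18 = -10)
P(M, U) = -213 - 71*M/15 (P(M, U) = 3 - ((-46/(-10) + 12/90)*M + 216) = 3 - ((-46*(-1/10) + 12*(1/90))*M + 216) = 3 - ((23/5 + 2/15)*M + 216) = 3 - (71*M/15 + 216) = 3 - (216 + 71*M/15) = 3 + (-216 - 71*M/15) = -213 - 71*M/15)
P(6, Z(-14, -12)) + 11443 = (-213 - 71/15*6) + 11443 = (-213 - 142/5) + 11443 = -1207/5 + 11443 = 56008/5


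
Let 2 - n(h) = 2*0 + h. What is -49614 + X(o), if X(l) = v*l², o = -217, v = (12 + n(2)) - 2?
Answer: 421276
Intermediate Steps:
n(h) = 2 - h (n(h) = 2 - (2*0 + h) = 2 - (0 + h) = 2 - h)
v = 10 (v = (12 + (2 - 1*2)) - 2 = (12 + (2 - 2)) - 2 = (12 + 0) - 2 = 12 - 2 = 10)
X(l) = 10*l²
-49614 + X(o) = -49614 + 10*(-217)² = -49614 + 10*47089 = -49614 + 470890 = 421276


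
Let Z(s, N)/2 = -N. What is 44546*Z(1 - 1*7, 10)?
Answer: -890920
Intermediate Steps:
Z(s, N) = -2*N (Z(s, N) = 2*(-N) = -2*N)
44546*Z(1 - 1*7, 10) = 44546*(-2*10) = 44546*(-20) = -890920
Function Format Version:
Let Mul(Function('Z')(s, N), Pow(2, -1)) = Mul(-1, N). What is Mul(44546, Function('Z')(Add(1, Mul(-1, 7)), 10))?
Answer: -890920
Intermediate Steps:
Function('Z')(s, N) = Mul(-2, N) (Function('Z')(s, N) = Mul(2, Mul(-1, N)) = Mul(-2, N))
Mul(44546, Function('Z')(Add(1, Mul(-1, 7)), 10)) = Mul(44546, Mul(-2, 10)) = Mul(44546, -20) = -890920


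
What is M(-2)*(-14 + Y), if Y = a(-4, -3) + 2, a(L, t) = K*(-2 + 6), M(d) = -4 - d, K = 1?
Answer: 16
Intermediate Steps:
a(L, t) = 4 (a(L, t) = 1*(-2 + 6) = 1*4 = 4)
Y = 6 (Y = 4 + 2 = 6)
M(-2)*(-14 + Y) = (-4 - 1*(-2))*(-14 + 6) = (-4 + 2)*(-8) = -2*(-8) = 16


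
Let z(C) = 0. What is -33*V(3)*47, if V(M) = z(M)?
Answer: 0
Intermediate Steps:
V(M) = 0
-33*V(3)*47 = -33*0*47 = 0*47 = 0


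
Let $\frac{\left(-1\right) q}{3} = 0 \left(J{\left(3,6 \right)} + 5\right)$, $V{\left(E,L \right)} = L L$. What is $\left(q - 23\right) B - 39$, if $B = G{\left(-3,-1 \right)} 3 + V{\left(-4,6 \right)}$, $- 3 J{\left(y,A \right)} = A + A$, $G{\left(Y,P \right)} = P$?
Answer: $-798$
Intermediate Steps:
$V{\left(E,L \right)} = L^{2}$
$J{\left(y,A \right)} = - \frac{2 A}{3}$ ($J{\left(y,A \right)} = - \frac{A + A}{3} = - \frac{2 A}{3}$)
$B = 33$ ($B = \left(-1\right) 3 + 6^{2} = -3 + 36 = 33$)
$q = 0$ ($q = - 3 \cdot 0 \left(\left(- \frac{2}{3}\right) 6 + 5\right) = - 3 \cdot 0 \left(-4 + 5\right) = - 3 \cdot 0 \cdot 1 = \left(-3\right) 0 = 0$)
$\left(q - 23\right) B - 39 = \left(0 - 23\right) 33 - 39 = \left(-23\right) 33 - 39 = -759 - 39 = -798$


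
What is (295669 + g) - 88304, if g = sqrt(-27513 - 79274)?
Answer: 207365 + I*sqrt(106787) ≈ 2.0737e+5 + 326.78*I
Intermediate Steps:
g = I*sqrt(106787) (g = sqrt(-106787) = I*sqrt(106787) ≈ 326.78*I)
(295669 + g) - 88304 = (295669 + I*sqrt(106787)) - 88304 = 207365 + I*sqrt(106787)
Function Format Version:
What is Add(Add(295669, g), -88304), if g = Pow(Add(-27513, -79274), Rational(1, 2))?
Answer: Add(207365, Mul(I, Pow(106787, Rational(1, 2)))) ≈ Add(2.0737e+5, Mul(326.78, I))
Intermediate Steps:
g = Mul(I, Pow(106787, Rational(1, 2))) (g = Pow(-106787, Rational(1, 2)) = Mul(I, Pow(106787, Rational(1, 2))) ≈ Mul(326.78, I))
Add(Add(295669, g), -88304) = Add(Add(295669, Mul(I, Pow(106787, Rational(1, 2)))), -88304) = Add(207365, Mul(I, Pow(106787, Rational(1, 2))))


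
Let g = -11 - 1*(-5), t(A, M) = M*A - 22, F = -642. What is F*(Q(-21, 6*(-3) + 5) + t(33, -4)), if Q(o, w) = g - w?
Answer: 94374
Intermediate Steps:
t(A, M) = -22 + A*M (t(A, M) = A*M - 22 = -22 + A*M)
g = -6 (g = -11 + 5 = -6)
Q(o, w) = -6 - w
F*(Q(-21, 6*(-3) + 5) + t(33, -4)) = -642*((-6 - (6*(-3) + 5)) + (-22 + 33*(-4))) = -642*((-6 - (-18 + 5)) + (-22 - 132)) = -642*((-6 - 1*(-13)) - 154) = -642*((-6 + 13) - 154) = -642*(7 - 154) = -642*(-147) = 94374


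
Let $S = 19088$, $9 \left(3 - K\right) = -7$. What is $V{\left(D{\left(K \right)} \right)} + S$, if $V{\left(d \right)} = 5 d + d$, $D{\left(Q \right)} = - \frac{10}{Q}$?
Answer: $\frac{324226}{17} \approx 19072.0$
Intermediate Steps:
$K = \frac{34}{9}$ ($K = 3 - - \frac{7}{9} = 3 + \frac{7}{9} = \frac{34}{9} \approx 3.7778$)
$V{\left(d \right)} = 6 d$
$V{\left(D{\left(K \right)} \right)} + S = 6 \left(- \frac{10}{\frac{34}{9}}\right) + 19088 = 6 \left(\left(-10\right) \frac{9}{34}\right) + 19088 = 6 \left(- \frac{45}{17}\right) + 19088 = - \frac{270}{17} + 19088 = \frac{324226}{17}$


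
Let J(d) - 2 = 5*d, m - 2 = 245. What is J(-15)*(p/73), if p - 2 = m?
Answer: -249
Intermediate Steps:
m = 247 (m = 2 + 245 = 247)
p = 249 (p = 2 + 247 = 249)
J(d) = 2 + 5*d
J(-15)*(p/73) = (2 + 5*(-15))*(249/73) = (2 - 75)*(249*(1/73)) = -73*249/73 = -249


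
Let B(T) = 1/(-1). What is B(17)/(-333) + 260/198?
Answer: 1607/1221 ≈ 1.3161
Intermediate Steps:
B(T) = -1
B(17)/(-333) + 260/198 = -1/(-333) + 260/198 = -1*(-1/333) + 260*(1/198) = 1/333 + 130/99 = 1607/1221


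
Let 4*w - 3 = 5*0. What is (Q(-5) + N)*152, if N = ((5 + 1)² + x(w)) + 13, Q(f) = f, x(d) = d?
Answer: 6802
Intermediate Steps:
w = ¾ (w = ¾ + (5*0)/4 = ¾ + (¼)*0 = ¾ + 0 = ¾ ≈ 0.75000)
N = 199/4 (N = ((5 + 1)² + ¾) + 13 = (6² + ¾) + 13 = (36 + ¾) + 13 = 147/4 + 13 = 199/4 ≈ 49.750)
(Q(-5) + N)*152 = (-5 + 199/4)*152 = (179/4)*152 = 6802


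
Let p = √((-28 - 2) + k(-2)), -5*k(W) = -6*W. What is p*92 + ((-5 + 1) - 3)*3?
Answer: -21 + 828*I*√10/5 ≈ -21.0 + 523.67*I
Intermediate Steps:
k(W) = 6*W/5 (k(W) = -(-6)*W/5 = 6*W/5)
p = 9*I*√10/5 (p = √((-28 - 2) + (6/5)*(-2)) = √(-30 - 12/5) = √(-162/5) = 9*I*√10/5 ≈ 5.6921*I)
p*92 + ((-5 + 1) - 3)*3 = (9*I*√10/5)*92 + ((-5 + 1) - 3)*3 = 828*I*√10/5 + (-4 - 3)*3 = 828*I*√10/5 - 7*3 = 828*I*√10/5 - 21 = -21 + 828*I*√10/5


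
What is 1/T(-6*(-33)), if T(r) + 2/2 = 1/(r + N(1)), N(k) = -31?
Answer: -167/166 ≈ -1.0060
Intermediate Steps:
T(r) = -1 + 1/(-31 + r) (T(r) = -1 + 1/(r - 31) = -1 + 1/(-31 + r))
1/T(-6*(-33)) = 1/((32 - (-6)*(-33))/(-31 - 6*(-33))) = 1/((32 - 1*198)/(-31 + 198)) = 1/((32 - 198)/167) = 1/((1/167)*(-166)) = 1/(-166/167) = -167/166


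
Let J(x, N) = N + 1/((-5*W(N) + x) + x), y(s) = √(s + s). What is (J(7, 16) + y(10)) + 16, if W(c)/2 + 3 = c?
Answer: 3711/116 + 2*√5 ≈ 36.464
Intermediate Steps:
W(c) = -6 + 2*c
y(s) = √2*√s (y(s) = √(2*s) = √2*√s)
J(x, N) = N + 1/(30 - 10*N + 2*x) (J(x, N) = N + 1/((-5*(-6 + 2*N) + x) + x) = N + 1/(((30 - 10*N) + x) + x) = N + 1/((30 + x - 10*N) + x) = N + 1/(30 - 10*N + 2*x))
(J(7, 16) + y(10)) + 16 = ((½ + 16*7 - 5*16*(-3 + 16))/(15 + 7 - 5*16) + √2*√10) + 16 = ((½ + 112 - 5*16*13)/(15 + 7 - 80) + 2*√5) + 16 = ((½ + 112 - 1040)/(-58) + 2*√5) + 16 = (-1/58*(-1855/2) + 2*√5) + 16 = (1855/116 + 2*√5) + 16 = 3711/116 + 2*√5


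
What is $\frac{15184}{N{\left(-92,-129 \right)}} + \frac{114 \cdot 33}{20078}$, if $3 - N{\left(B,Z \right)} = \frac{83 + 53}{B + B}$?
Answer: $\frac{1753050907}{431677} \approx 4061.0$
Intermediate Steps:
$N{\left(B,Z \right)} = 3 - \frac{68}{B}$ ($N{\left(B,Z \right)} = 3 - \frac{83 + 53}{B + B} = 3 - \frac{136}{2 B} = 3 - 136 \frac{1}{2 B} = 3 - \frac{68}{B}$)
$\frac{15184}{N{\left(-92,-129 \right)}} + \frac{114 \cdot 33}{20078} = \frac{15184}{3 - \frac{68}{-92}} + \frac{114 \cdot 33}{20078} = \frac{15184}{3 - - \frac{17}{23}} + 3762 \cdot \frac{1}{20078} = \frac{15184}{3 + \frac{17}{23}} + \frac{1881}{10039} = \frac{15184}{\frac{86}{23}} + \frac{1881}{10039} = 15184 \cdot \frac{23}{86} + \frac{1881}{10039} = \frac{174616}{43} + \frac{1881}{10039} = \frac{1753050907}{431677}$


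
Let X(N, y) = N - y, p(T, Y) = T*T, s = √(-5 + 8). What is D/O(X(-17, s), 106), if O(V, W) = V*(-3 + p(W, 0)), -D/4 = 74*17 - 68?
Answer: 40460/1606319 - 2380*√3/1606319 ≈ 0.022622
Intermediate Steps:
s = √3 ≈ 1.7320
p(T, Y) = T²
D = -4760 (D = -4*(74*17 - 68) = -4*(1258 - 68) = -4*1190 = -4760)
O(V, W) = V*(-3 + W²)
D/O(X(-17, s), 106) = -4760*1/((-17 - √3)*(-3 + 106²)) = -4760*1/((-17 - √3)*(-3 + 11236)) = -4760*1/(11233*(-17 - √3)) = -4760/(-190961 - 11233*√3)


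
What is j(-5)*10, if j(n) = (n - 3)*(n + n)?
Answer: 800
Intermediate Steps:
j(n) = 2*n*(-3 + n) (j(n) = (-3 + n)*(2*n) = 2*n*(-3 + n))
j(-5)*10 = (2*(-5)*(-3 - 5))*10 = (2*(-5)*(-8))*10 = 80*10 = 800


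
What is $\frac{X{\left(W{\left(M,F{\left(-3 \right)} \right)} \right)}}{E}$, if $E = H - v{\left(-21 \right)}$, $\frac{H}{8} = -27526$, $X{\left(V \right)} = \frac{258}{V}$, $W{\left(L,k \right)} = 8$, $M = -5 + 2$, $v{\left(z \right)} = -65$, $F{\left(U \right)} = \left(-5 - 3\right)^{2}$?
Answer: $- \frac{43}{293524} \approx -0.0001465$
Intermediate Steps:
$F{\left(U \right)} = 64$ ($F{\left(U \right)} = \left(-8\right)^{2} = 64$)
$M = -3$
$H = -220208$ ($H = 8 \left(-27526\right) = -220208$)
$E = -220143$ ($E = -220208 - -65 = -220208 + 65 = -220143$)
$\frac{X{\left(W{\left(M,F{\left(-3 \right)} \right)} \right)}}{E} = \frac{258 \cdot \frac{1}{8}}{-220143} = 258 \cdot \frac{1}{8} \left(- \frac{1}{220143}\right) = \frac{129}{4} \left(- \frac{1}{220143}\right) = - \frac{43}{293524}$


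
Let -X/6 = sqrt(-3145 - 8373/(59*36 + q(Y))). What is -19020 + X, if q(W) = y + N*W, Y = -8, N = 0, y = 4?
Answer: -19020 - 3*I*sqrt(891224089)/266 ≈ -19020.0 - 336.69*I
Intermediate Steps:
q(W) = 4 (q(W) = 4 + 0*W = 4 + 0 = 4)
X = -3*I*sqrt(891224089)/266 (X = -6*sqrt(-3145 - 8373/(59*36 + 4)) = -6*sqrt(-3145 - 8373/(2124 + 4)) = -6*sqrt(-3145 - 8373/2128) = -3*I*sqrt(891224089)/266 ≈ -336.69*I)
-19020 + X = -19020 - 3*I*sqrt(891224089)/266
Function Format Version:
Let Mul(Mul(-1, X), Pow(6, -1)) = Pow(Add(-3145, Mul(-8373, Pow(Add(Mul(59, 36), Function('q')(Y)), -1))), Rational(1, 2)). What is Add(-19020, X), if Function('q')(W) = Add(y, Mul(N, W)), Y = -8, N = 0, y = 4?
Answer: Add(-19020, Mul(Rational(-3, 266), I, Pow(891224089, Rational(1, 2)))) ≈ Add(-19020., Mul(-336.69, I))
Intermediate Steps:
Function('q')(W) = 4 (Function('q')(W) = Add(4, Mul(0, W)) = Add(4, 0) = 4)
X = Mul(Rational(-3, 266), I, Pow(891224089, Rational(1, 2))) (X = Mul(-6, Pow(Add(-3145, Mul(-8373, Pow(Add(Mul(59, 36), 4), -1))), Rational(1, 2))) = Mul(-6, Pow(Add(-3145, Mul(-8373, Pow(Add(2124, 4), -1))), Rational(1, 2))) = Mul(-6, Pow(Add(-3145, Mul(-8373, Pow(2128, -1))), Rational(1, 2))) = Mul(-6, Pow(Add(-3145, Mul(-8373, Rational(1, 2128))), Rational(1, 2))) = Mul(-6, Pow(Add(-3145, Rational(-8373, 2128)), Rational(1, 2))) = Mul(-6, Pow(Rational(-6700933, 2128), Rational(1, 2))) = Mul(-6, Mul(Rational(1, 532), I, Pow(891224089, Rational(1, 2)))) = Mul(Rational(-3, 266), I, Pow(891224089, Rational(1, 2))) ≈ Mul(-336.69, I))
Add(-19020, X) = Add(-19020, Mul(Rational(-3, 266), I, Pow(891224089, Rational(1, 2))))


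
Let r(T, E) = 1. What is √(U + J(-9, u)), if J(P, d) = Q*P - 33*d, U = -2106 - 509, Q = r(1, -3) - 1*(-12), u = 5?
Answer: I*√2897 ≈ 53.824*I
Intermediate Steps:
Q = 13 (Q = 1 - 1*(-12) = 1 + 12 = 13)
U = -2615
J(P, d) = -33*d + 13*P (J(P, d) = 13*P - 33*d = -33*d + 13*P)
√(U + J(-9, u)) = √(-2615 + (-33*5 + 13*(-9))) = √(-2615 + (-165 - 117)) = √(-2615 - 282) = √(-2897) = I*√2897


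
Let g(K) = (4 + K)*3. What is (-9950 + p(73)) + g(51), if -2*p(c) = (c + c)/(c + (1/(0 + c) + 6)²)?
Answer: -5692695347/581738 ≈ -9785.7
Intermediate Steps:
g(K) = 12 + 3*K
p(c) = -c/(c + (6 + 1/c)²) (p(c) = -(c + c)/(2*(c + (1/(0 + c) + 6)²)) = -2*c/(2*(c + (1/c + 6)²)) = -2*c/(2*(c + (6 + 1/c)²)) = -c/(c + (6 + 1/c)²))
(-9950 + p(73)) + g(51) = (-9950 - 1*73³/(73³ + (1 + 6*73)²)) + (12 + 3*51) = (-9950 - 1*389017/(389017 + (1 + 438)²)) + (12 + 153) = (-9950 - 1*389017/(389017 + 439²)) + 165 = (-9950 - 1*389017/(389017 + 192721)) + 165 = (-9950 - 1*389017/581738) + 165 = (-9950 - 1*389017*1/581738) + 165 = (-9950 - 389017/581738) + 165 = -5788682117/581738 + 165 = -5692695347/581738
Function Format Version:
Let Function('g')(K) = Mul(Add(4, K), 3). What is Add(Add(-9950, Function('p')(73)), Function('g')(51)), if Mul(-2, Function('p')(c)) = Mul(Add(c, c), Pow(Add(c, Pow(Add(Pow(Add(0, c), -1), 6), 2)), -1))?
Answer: Rational(-5692695347, 581738) ≈ -9785.7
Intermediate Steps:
Function('g')(K) = Add(12, Mul(3, K))
Function('p')(c) = Mul(-1, c, Pow(Add(c, Pow(Add(6, Pow(c, -1)), 2)), -1)) (Function('p')(c) = Mul(Rational(-1, 2), Mul(Add(c, c), Pow(Add(c, Pow(Add(Pow(Add(0, c), -1), 6), 2)), -1))) = Mul(Rational(-1, 2), Mul(Mul(2, c), Pow(Add(c, Pow(Add(Pow(c, -1), 6), 2)), -1))) = Mul(Rational(-1, 2), Mul(Mul(2, c), Pow(Add(c, Pow(Add(6, Pow(c, -1)), 2)), -1))) = Mul(Rational(-1, 2), Mul(2, c, Pow(Add(c, Pow(Add(6, Pow(c, -1)), 2)), -1))) = Mul(-1, c, Pow(Add(c, Pow(Add(6, Pow(c, -1)), 2)), -1)))
Add(Add(-9950, Function('p')(73)), Function('g')(51)) = Add(Add(-9950, Mul(-1, Pow(73, 3), Pow(Add(Pow(73, 3), Pow(Add(1, Mul(6, 73)), 2)), -1))), Add(12, Mul(3, 51))) = Add(Add(-9950, Mul(-1, 389017, Pow(Add(389017, Pow(Add(1, 438), 2)), -1))), Add(12, 153)) = Add(Add(-9950, Mul(-1, 389017, Pow(Add(389017, Pow(439, 2)), -1))), 165) = Add(Add(-9950, Mul(-1, 389017, Pow(Add(389017, 192721), -1))), 165) = Add(Add(-9950, Mul(-1, 389017, Pow(581738, -1))), 165) = Add(Add(-9950, Mul(-1, 389017, Rational(1, 581738))), 165) = Add(Add(-9950, Rational(-389017, 581738)), 165) = Add(Rational(-5788682117, 581738), 165) = Rational(-5692695347, 581738)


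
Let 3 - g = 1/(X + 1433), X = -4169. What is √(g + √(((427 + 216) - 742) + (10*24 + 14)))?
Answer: √(155971 + 51984*√155)/228 ≈ 3.9307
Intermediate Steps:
g = 8209/2736 (g = 3 - 1/(-4169 + 1433) = 3 - 1/(-2736) = 3 - 1*(-1/2736) = 3 + 1/2736 = 8209/2736 ≈ 3.0004)
√(g + √(((427 + 216) - 742) + (10*24 + 14))) = √(8209/2736 + √(((427 + 216) - 742) + (10*24 + 14))) = √(8209/2736 + √((643 - 742) + (240 + 14))) = √(8209/2736 + √(-99 + 254)) = √(8209/2736 + √155)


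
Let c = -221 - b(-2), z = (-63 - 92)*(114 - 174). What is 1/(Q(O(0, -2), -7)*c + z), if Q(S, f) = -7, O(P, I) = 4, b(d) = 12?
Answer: 1/10931 ≈ 9.1483e-5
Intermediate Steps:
z = 9300 (z = -155*(-60) = 9300)
c = -233 (c = -221 - 1*12 = -221 - 12 = -233)
1/(Q(O(0, -2), -7)*c + z) = 1/(-7*(-233) + 9300) = 1/(1631 + 9300) = 1/10931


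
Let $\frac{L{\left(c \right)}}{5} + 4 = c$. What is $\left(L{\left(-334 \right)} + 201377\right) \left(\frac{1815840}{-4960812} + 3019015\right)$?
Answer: $\frac{249222089810698465}{413401} \approx 6.0286 \cdot 10^{11}$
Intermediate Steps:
$L{\left(c \right)} = -20 + 5 c$
$\left(L{\left(-334 \right)} + 201377\right) \left(\frac{1815840}{-4960812} + 3019015\right) = \left(\left(-20 + 5 \left(-334\right)\right) + 201377\right) \left(\frac{1815840}{-4960812} + 3019015\right) = \left(\left(-20 - 1670\right) + 201377\right) \left(1815840 \left(- \frac{1}{4960812}\right) + 3019015\right) = \left(-1690 + 201377\right) \left(- \frac{151320}{413401} + 3019015\right) = 199687 \cdot \frac{1248063668695}{413401} = \frac{249222089810698465}{413401}$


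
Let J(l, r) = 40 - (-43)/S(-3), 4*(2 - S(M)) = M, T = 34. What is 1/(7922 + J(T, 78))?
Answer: 11/87754 ≈ 0.00012535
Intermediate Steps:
S(M) = 2 - M/4
J(l, r) = 612/11 (J(l, r) = 40 - (-43)/(2 - ¼*(-3)) = 40 - (-43)/(2 + ¾) = 40 - (-43)/11/4 = 40 - (-43)*4/11 = 40 - 1*(-172/11) = 40 + 172/11 = 612/11)
1/(7922 + J(T, 78)) = 1/(7922 + 612/11) = 1/(87754/11) = 11/87754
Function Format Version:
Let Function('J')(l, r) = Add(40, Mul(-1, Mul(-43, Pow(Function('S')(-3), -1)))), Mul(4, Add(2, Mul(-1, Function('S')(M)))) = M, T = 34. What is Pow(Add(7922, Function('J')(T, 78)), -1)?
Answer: Rational(11, 87754) ≈ 0.00012535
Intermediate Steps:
Function('S')(M) = Add(2, Mul(Rational(-1, 4), M))
Function('J')(l, r) = Rational(612, 11) (Function('J')(l, r) = Add(40, Mul(-1, Mul(-43, Pow(Add(2, Mul(Rational(-1, 4), -3)), -1)))) = Add(40, Mul(-1, Mul(-43, Pow(Add(2, Rational(3, 4)), -1)))) = Add(40, Mul(-1, Mul(-43, Pow(Rational(11, 4), -1)))) = Add(40, Mul(-1, Mul(-43, Rational(4, 11)))) = Add(40, Mul(-1, Rational(-172, 11))) = Add(40, Rational(172, 11)) = Rational(612, 11))
Pow(Add(7922, Function('J')(T, 78)), -1) = Pow(Add(7922, Rational(612, 11)), -1) = Pow(Rational(87754, 11), -1) = Rational(11, 87754)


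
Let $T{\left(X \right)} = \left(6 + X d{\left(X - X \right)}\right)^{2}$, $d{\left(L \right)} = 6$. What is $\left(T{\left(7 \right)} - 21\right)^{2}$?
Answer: $5212089$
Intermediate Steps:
$T{\left(X \right)} = \left(6 + 6 X\right)^{2}$ ($T{\left(X \right)} = \left(6 + X 6\right)^{2} = \left(6 + 6 X\right)^{2}$)
$\left(T{\left(7 \right)} - 21\right)^{2} = \left(36 \left(1 + 7\right)^{2} - 21\right)^{2} = \left(36 \cdot 8^{2} - 21\right)^{2} = \left(36 \cdot 64 - 21\right)^{2} = \left(2304 - 21\right)^{2} = 2283^{2} = 5212089$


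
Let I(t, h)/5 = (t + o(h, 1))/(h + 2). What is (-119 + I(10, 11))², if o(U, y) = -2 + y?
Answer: 2256004/169 ≈ 13349.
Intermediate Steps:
I(t, h) = 5*(-1 + t)/(2 + h) (I(t, h) = 5*((t + (-2 + 1))/(h + 2)) = 5*((t - 1)/(2 + h)) = 5*((-1 + t)/(2 + h)) = 5*(-1 + t)/(2 + h))
(-119 + I(10, 11))² = (-119 + 5*(-1 + 10)/(2 + 11))² = (-119 + 5*9/13)² = (-119 + 5*(1/13)*9)² = (-119 + 45/13)² = (-1502/13)² = 2256004/169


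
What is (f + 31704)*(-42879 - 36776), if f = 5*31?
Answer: -2537728645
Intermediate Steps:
f = 155
(f + 31704)*(-42879 - 36776) = (155 + 31704)*(-42879 - 36776) = 31859*(-79655) = -2537728645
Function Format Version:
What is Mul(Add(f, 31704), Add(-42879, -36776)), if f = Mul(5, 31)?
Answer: -2537728645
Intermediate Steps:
f = 155
Mul(Add(f, 31704), Add(-42879, -36776)) = Mul(Add(155, 31704), Add(-42879, -36776)) = Mul(31859, -79655) = -2537728645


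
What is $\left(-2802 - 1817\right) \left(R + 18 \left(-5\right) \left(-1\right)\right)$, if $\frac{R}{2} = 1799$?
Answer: $-17034872$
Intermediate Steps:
$R = 3598$ ($R = 2 \cdot 1799 = 3598$)
$\left(-2802 - 1817\right) \left(R + 18 \left(-5\right) \left(-1\right)\right) = \left(-2802 - 1817\right) \left(3598 + 18 \left(-5\right) \left(-1\right)\right) = - 4619 \left(3598 - -90\right) = - 4619 \left(3598 + 90\right) = \left(-4619\right) 3688 = -17034872$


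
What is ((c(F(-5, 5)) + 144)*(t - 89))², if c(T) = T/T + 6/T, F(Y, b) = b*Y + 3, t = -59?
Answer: 55514899456/121 ≈ 4.5880e+8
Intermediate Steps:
F(Y, b) = 3 + Y*b (F(Y, b) = Y*b + 3 = 3 + Y*b)
c(T) = 1 + 6/T
((c(F(-5, 5)) + 144)*(t - 89))² = (((6 + (3 - 5*5))/(3 - 5*5) + 144)*(-59 - 89))² = (((6 + (3 - 25))/(3 - 25) + 144)*(-148))² = (((6 - 22)/(-22) + 144)*(-148))² = ((-1/22*(-16) + 144)*(-148))² = ((8/11 + 144)*(-148))² = ((1592/11)*(-148))² = (-235616/11)² = 55514899456/121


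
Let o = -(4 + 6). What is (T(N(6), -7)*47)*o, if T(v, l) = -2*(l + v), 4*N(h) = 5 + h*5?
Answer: 1645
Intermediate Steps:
N(h) = 5/4 + 5*h/4 (N(h) = (5 + h*5)/4 = (5 + 5*h)/4 = 5/4 + 5*h/4)
T(v, l) = -2*l - 2*v
o = -10 (o = -1*10 = -10)
(T(N(6), -7)*47)*o = ((-2*(-7) - 2*(5/4 + (5/4)*6))*47)*(-10) = ((14 - 2*(5/4 + 15/2))*47)*(-10) = ((14 - 2*35/4)*47)*(-10) = ((14 - 35/2)*47)*(-10) = -7/2*47*(-10) = -329/2*(-10) = 1645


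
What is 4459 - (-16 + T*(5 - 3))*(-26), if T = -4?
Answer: 3835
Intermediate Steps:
4459 - (-16 + T*(5 - 3))*(-26) = 4459 - (-16 - 4*(5 - 3))*(-26) = 4459 - (-16 - 4*2)*(-26) = 4459 - (-16 - 8)*(-26) = 4459 - (-24)*(-26) = 4459 - 1*624 = 4459 - 624 = 3835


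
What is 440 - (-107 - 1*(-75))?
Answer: 472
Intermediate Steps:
440 - (-107 - 1*(-75)) = 440 - (-107 + 75) = 440 - 1*(-32) = 440 + 32 = 472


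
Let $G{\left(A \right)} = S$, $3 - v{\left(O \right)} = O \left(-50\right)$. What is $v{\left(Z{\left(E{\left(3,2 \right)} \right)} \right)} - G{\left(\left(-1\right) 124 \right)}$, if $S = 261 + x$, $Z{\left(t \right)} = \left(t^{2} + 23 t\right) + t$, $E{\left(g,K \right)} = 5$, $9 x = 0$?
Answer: $6992$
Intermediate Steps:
$x = 0$ ($x = \frac{1}{9} \cdot 0 = 0$)
$Z{\left(t \right)} = t^{2} + 24 t$
$v{\left(O \right)} = 3 + 50 O$ ($v{\left(O \right)} = 3 - O \left(-50\right) = 3 - - 50 O = 3 + 50 O$)
$S = 261$ ($S = 261 + 0 = 261$)
$G{\left(A \right)} = 261$
$v{\left(Z{\left(E{\left(3,2 \right)} \right)} \right)} - G{\left(\left(-1\right) 124 \right)} = \left(3 + 50 \cdot 5 \left(24 + 5\right)\right) - 261 = \left(3 + 50 \cdot 5 \cdot 29\right) - 261 = \left(3 + 50 \cdot 145\right) - 261 = \left(3 + 7250\right) - 261 = 7253 - 261 = 6992$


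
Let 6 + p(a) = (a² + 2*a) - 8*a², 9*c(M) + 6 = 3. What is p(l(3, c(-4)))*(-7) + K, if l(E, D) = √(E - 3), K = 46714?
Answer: 46756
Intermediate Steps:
c(M) = -⅓ (c(M) = -⅔ + (⅑)*3 = -⅔ + ⅓ = -⅓)
l(E, D) = √(-3 + E)
p(a) = -6 - 7*a² + 2*a (p(a) = -6 + ((a² + 2*a) - 8*a²) = -6 + (-7*a² + 2*a) = -6 - 7*a² + 2*a)
p(l(3, c(-4)))*(-7) + K = (-6 - 7*(√(-3 + 3))² + 2*√(-3 + 3))*(-7) + 46714 = (-6 - 7*(√0)² + 2*√0)*(-7) + 46714 = (-6 - 7*0² + 2*0)*(-7) + 46714 = (-6 - 7*0 + 0)*(-7) + 46714 = (-6 + 0 + 0)*(-7) + 46714 = -6*(-7) + 46714 = 42 + 46714 = 46756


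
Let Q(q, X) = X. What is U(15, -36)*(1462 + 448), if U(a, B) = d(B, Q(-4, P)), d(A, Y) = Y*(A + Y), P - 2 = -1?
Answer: -66850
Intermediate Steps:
P = 1 (P = 2 - 1 = 1)
U(a, B) = 1 + B (U(a, B) = 1*(B + 1) = 1*(1 + B) = 1 + B)
U(15, -36)*(1462 + 448) = (1 - 36)*(1462 + 448) = -35*1910 = -66850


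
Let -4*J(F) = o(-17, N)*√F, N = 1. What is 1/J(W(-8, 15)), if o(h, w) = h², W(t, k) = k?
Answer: -4*√15/4335 ≈ -0.0035737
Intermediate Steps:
J(F) = -289*√F/4 (J(F) = -(-17)²*√F/4 = -289*√F/4)
1/J(W(-8, 15)) = 1/(-289*√15/4) = -4*√15/4335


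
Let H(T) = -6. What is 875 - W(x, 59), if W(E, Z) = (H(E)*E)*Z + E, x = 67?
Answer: 24526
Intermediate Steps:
W(E, Z) = E - 6*E*Z (W(E, Z) = (-6*E)*Z + E = -6*E*Z + E = E - 6*E*Z)
875 - W(x, 59) = 875 - 67*(1 - 6*59) = 875 - 67*(1 - 354) = 875 - 67*(-353) = 875 - 1*(-23651) = 875 + 23651 = 24526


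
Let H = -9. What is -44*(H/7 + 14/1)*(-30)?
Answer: 117480/7 ≈ 16783.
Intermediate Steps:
-44*(H/7 + 14/1)*(-30) = -44*(-9/7 + 14/1)*(-30) = -44*(-9*⅐ + 14*1)*(-30) = -44*(-9/7 + 14)*(-30) = -44*89/7*(-30) = -3916/7*(-30) = 117480/7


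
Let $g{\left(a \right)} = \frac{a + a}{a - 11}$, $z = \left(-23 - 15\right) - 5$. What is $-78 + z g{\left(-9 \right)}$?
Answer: $- \frac{1167}{10} \approx -116.7$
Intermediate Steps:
$z = -43$ ($z = -38 - 5 = -43$)
$g{\left(a \right)} = \frac{2 a}{-11 + a}$
$-78 + z g{\left(-9 \right)} = -78 - 43 \cdot 2 \left(-9\right) \frac{1}{-11 - 9} = -78 - 43 \cdot 2 \left(-9\right) \frac{1}{-20} = -78 - 43 \cdot 2 \left(-9\right) \left(- \frac{1}{20}\right) = -78 - \frac{387}{10} = - \frac{1167}{10}$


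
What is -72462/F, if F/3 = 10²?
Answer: -12077/50 ≈ -241.54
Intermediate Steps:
F = 300 (F = 3*10² = 3*100 = 300)
-72462/F = -72462/300 = -72462*1/300 = -12077/50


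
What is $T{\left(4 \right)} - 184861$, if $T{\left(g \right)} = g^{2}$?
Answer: $-184845$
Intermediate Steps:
$T{\left(4 \right)} - 184861 = 4^{2} - 184861 = 16 - 184861 = -184845$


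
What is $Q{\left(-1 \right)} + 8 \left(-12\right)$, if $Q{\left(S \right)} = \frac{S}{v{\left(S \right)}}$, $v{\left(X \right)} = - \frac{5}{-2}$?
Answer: $- \frac{482}{5} \approx -96.4$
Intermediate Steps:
$v{\left(X \right)} = \frac{5}{2}$ ($v{\left(X \right)} = \left(-5\right) \left(- \frac{1}{2}\right) = \frac{5}{2}$)
$Q{\left(S \right)} = \frac{2 S}{5}$ ($Q{\left(S \right)} = \frac{S}{\frac{5}{2}} = \frac{2 S}{5}$)
$Q{\left(-1 \right)} + 8 \left(-12\right) = \frac{2}{5} \left(-1\right) + 8 \left(-12\right) = - \frac{2}{5} - 96 = - \frac{482}{5}$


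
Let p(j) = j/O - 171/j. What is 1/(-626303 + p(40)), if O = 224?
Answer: -280/175365987 ≈ -1.5967e-6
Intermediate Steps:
p(j) = -171/j + j/224 (p(j) = j/224 - 171/j = -171/j + j/224)
1/(-626303 + p(40)) = 1/(-626303 + (-171/40 + (1/224)*40)) = 1/(-626303 + (-171*1/40 + 5/28)) = 1/(-626303 + (-171/40 + 5/28)) = 1/(-626303 - 1147/280) = 1/(-175365987/280) = -280/175365987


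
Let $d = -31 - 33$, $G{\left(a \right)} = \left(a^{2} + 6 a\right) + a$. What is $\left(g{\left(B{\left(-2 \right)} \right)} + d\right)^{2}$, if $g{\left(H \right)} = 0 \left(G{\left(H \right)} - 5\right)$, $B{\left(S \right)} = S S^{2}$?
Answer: $4096$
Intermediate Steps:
$G{\left(a \right)} = a^{2} + 7 a$
$d = -64$
$B{\left(S \right)} = S^{3}$
$g{\left(H \right)} = 0$ ($g{\left(H \right)} = 0 \left(H \left(7 + H\right) - 5\right) = 0 \left(-5 + H \left(7 + H\right)\right) = 0$)
$\left(g{\left(B{\left(-2 \right)} \right)} + d\right)^{2} = \left(0 - 64\right)^{2} = \left(-64\right)^{2} = 4096$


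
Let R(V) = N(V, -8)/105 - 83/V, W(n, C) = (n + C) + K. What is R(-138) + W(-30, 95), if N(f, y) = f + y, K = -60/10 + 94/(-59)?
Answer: 16134361/284970 ≈ 56.618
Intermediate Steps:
K = -448/59 (K = -60*⅒ + 94*(-1/59) = -6 - 94/59 = -448/59 ≈ -7.5932)
W(n, C) = -448/59 + C + n (W(n, C) = (n + C) - 448/59 = (C + n) - 448/59 = -448/59 + C + n)
R(V) = -8/105 - 83/V + V/105 (R(V) = (V - 8)/105 - 83/V = (-8 + V)*(1/105) - 83/V = (-8/105 + V/105) - 83/V = -8/105 - 83/V + V/105)
R(-138) + W(-30, 95) = (1/105)*(-8715 - 138*(-8 - 138))/(-138) + (-448/59 + 95 - 30) = (1/105)*(-1/138)*(-8715 - 138*(-146)) + 3387/59 = (1/105)*(-1/138)*(-8715 + 20148) + 3387/59 = (1/105)*(-1/138)*11433 + 3387/59 = -3811/4830 + 3387/59 = 16134361/284970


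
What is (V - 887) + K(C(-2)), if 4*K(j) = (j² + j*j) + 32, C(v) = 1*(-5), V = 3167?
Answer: 4601/2 ≈ 2300.5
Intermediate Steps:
C(v) = -5
K(j) = 8 + j²/2 (K(j) = ((j² + j*j) + 32)/4 = ((j² + j²) + 32)/4 = (2*j² + 32)/4 = (32 + 2*j²)/4 = 8 + j²/2)
(V - 887) + K(C(-2)) = (3167 - 887) + (8 + (½)*(-5)²) = 2280 + (8 + (½)*25) = 2280 + (8 + 25/2) = 2280 + 41/2 = 4601/2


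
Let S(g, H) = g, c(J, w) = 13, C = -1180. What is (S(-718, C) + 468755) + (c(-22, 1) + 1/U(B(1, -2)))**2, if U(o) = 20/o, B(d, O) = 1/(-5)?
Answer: 4682057401/10000 ≈ 4.6821e+5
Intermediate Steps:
B(d, O) = -1/5
(S(-718, C) + 468755) + (c(-22, 1) + 1/U(B(1, -2)))**2 = (-718 + 468755) + (13 + 1/(20/(-1/5)))**2 = 468037 + (13 + 1/(20*(-5)))**2 = 468037 + (13 + 1/(-100))**2 = 468037 + (13 - 1/100)**2 = 468037 + (1299/100)**2 = 468037 + 1687401/10000 = 4682057401/10000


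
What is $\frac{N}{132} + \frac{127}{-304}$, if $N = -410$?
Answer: $- \frac{35351}{10032} \approx -3.5238$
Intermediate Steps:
$\frac{N}{132} + \frac{127}{-304} = - \frac{410}{132} + \frac{127}{-304} = \left(-410\right) \frac{1}{132} + 127 \left(- \frac{1}{304}\right) = - \frac{205}{66} - \frac{127}{304} = - \frac{35351}{10032}$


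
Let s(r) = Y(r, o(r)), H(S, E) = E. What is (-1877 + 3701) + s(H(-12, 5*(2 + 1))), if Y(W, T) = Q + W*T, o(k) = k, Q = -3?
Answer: 2046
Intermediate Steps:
Y(W, T) = -3 + T*W (Y(W, T) = -3 + W*T = -3 + T*W)
s(r) = -3 + r² (s(r) = -3 + r*r = -3 + r²)
(-1877 + 3701) + s(H(-12, 5*(2 + 1))) = (-1877 + 3701) + (-3 + (5*(2 + 1))²) = 1824 + (-3 + (5*3)²) = 1824 + (-3 + 15²) = 1824 + (-3 + 225) = 1824 + 222 = 2046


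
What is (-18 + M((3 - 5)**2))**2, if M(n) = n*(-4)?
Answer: 1156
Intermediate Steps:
M(n) = -4*n
(-18 + M((3 - 5)**2))**2 = (-18 - 4*(3 - 5)**2)**2 = (-18 - 4*(-2)**2)**2 = (-18 - 4*4)**2 = (-18 - 16)**2 = (-34)**2 = 1156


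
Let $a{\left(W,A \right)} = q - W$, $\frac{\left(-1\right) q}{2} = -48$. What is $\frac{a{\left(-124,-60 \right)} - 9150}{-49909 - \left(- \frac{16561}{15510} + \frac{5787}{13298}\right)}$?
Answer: $\frac{460457545350}{2573424899503} \approx 0.17893$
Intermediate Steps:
$q = 96$ ($q = \left(-2\right) \left(-48\right) = 96$)
$a{\left(W,A \right)} = 96 - W$
$\frac{a{\left(-124,-60 \right)} - 9150}{-49909 - \left(- \frac{16561}{15510} + \frac{5787}{13298}\right)} = \frac{\left(96 - -124\right) - 9150}{-49909 - \left(- \frac{16561}{15510} + \frac{5787}{13298}\right)} = \frac{\left(96 + 124\right) - 9150}{-49909 - - \frac{32617952}{51562995}} = \frac{220 - 9150}{-49909 + \left(\frac{16561}{15510} - \frac{5787}{13298}\right)} = - \frac{8930}{-49909 + \frac{32617952}{51562995}} = - \frac{8930}{- \frac{2573424899503}{51562995}} = \left(-8930\right) \left(- \frac{51562995}{2573424899503}\right) = \frac{460457545350}{2573424899503}$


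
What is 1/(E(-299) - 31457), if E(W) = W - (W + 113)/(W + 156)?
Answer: -143/4541294 ≈ -3.1489e-5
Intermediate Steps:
E(W) = W - (113 + W)/(156 + W)
1/(E(-299) - 31457) = 1/((-113 + (-299)² + 155*(-299))/(156 - 299) - 31457) = 1/((-113 + 89401 - 46345)/(-143) - 31457) = 1/(-1/143*42943 - 31457) = 1/(-42943/143 - 31457) = 1/(-4541294/143) = -143/4541294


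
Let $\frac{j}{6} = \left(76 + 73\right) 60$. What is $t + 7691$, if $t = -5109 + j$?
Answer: $56222$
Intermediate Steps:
$j = 53640$ ($j = 6 \left(76 + 73\right) 60 = 6 \cdot 149 \cdot 60 = 6 \cdot 8940 = 53640$)
$t = 48531$ ($t = -5109 + 53640 = 48531$)
$t + 7691 = 48531 + 7691 = 56222$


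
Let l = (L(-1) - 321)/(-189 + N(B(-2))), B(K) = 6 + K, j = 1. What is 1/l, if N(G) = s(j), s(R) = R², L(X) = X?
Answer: 94/161 ≈ 0.58385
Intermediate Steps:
N(G) = 1 (N(G) = 1² = 1)
l = 161/94 (l = (-1 - 321)/(-189 + 1) = -322/(-188) = -322*(-1/188) = 161/94 ≈ 1.7128)
1/l = 1/(161/94) = 94/161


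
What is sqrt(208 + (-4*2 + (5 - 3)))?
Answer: sqrt(202) ≈ 14.213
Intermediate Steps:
sqrt(208 + (-4*2 + (5 - 3))) = sqrt(208 + (-8 + 2)) = sqrt(208 - 6) = sqrt(202)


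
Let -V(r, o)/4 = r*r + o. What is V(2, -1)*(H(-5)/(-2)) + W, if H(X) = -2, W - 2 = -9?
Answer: -19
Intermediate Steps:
V(r, o) = -4*o - 4*r**2 (V(r, o) = -4*(r*r + o) = -4*(r**2 + o) = -4*(o + r**2) = -4*o - 4*r**2)
W = -7 (W = 2 - 9 = -7)
V(2, -1)*(H(-5)/(-2)) + W = (-4*(-1) - 4*2**2)*(-2/(-2)) - 7 = (4 - 4*4)*(-2*(-1/2)) - 7 = (4 - 16)*1 - 7 = -12*1 - 7 = -12 - 7 = -19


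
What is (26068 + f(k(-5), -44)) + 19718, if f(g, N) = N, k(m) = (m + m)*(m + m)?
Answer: 45742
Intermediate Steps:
k(m) = 4*m² (k(m) = (2*m)*(2*m) = 4*m²)
(26068 + f(k(-5), -44)) + 19718 = (26068 - 44) + 19718 = 26024 + 19718 = 45742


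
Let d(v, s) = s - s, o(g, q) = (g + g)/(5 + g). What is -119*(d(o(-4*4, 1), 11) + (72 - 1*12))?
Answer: -7140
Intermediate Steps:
o(g, q) = 2*g/(5 + g) (o(g, q) = (2*g)/(5 + g) = 2*g/(5 + g))
d(v, s) = 0
-119*(d(o(-4*4, 1), 11) + (72 - 1*12)) = -119*(0 + (72 - 1*12)) = -119*(0 + (72 - 12)) = -119*(0 + 60) = -119*60 = -7140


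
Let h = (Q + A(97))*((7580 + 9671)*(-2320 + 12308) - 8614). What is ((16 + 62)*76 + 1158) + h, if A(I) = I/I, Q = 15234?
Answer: 2624904794976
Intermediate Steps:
A(I) = 1
h = 2624904787890 (h = (15234 + 1)*((7580 + 9671)*(-2320 + 12308) - 8614) = 15235*(17251*9988 - 8614) = 15235*(172302988 - 8614) = 15235*172294374 = 2624904787890)
((16 + 62)*76 + 1158) + h = ((16 + 62)*76 + 1158) + 2624904787890 = (78*76 + 1158) + 2624904787890 = (5928 + 1158) + 2624904787890 = 7086 + 2624904787890 = 2624904794976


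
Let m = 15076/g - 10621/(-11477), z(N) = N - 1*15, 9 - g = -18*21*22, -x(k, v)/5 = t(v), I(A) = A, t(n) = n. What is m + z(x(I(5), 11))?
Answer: -6426774673/95546025 ≈ -67.264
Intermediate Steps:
x(k, v) = -5*v
g = 8325 (g = 9 - (-18*21)*22 = 9 - (-378)*22 = 9 - 1*(-8316) = 9 + 8316 = 8325)
z(N) = -15 + N (z(N) = N - 15 = -15 + N)
m = 261447077/95546025 (m = 15076/8325 - 10621/(-11477) = 15076*(1/8325) - 10621*(-1/11477) = 15076/8325 + 10621/11477 = 261447077/95546025 ≈ 2.7363)
m + z(x(I(5), 11)) = 261447077/95546025 + (-15 - 5*11) = 261447077/95546025 + (-15 - 55) = 261447077/95546025 - 70 = -6426774673/95546025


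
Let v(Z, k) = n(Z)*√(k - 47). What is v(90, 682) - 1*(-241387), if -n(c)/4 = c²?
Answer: 241387 - 32400*√635 ≈ -5.7507e+5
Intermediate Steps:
n(c) = -4*c²
v(Z, k) = -4*Z²*√(-47 + k) (v(Z, k) = (-4*Z²)*√(k - 47) = (-4*Z²)*√(-47 + k) = -4*Z²*√(-47 + k))
v(90, 682) - 1*(-241387) = -4*90²*√(-47 + 682) - 1*(-241387) = -4*8100*√635 + 241387 = -32400*√635 + 241387 = 241387 - 32400*√635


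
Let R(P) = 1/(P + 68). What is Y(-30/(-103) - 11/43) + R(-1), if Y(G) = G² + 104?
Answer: 136705841212/1314274747 ≈ 104.02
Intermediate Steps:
Y(G) = 104 + G²
R(P) = 1/(68 + P)
Y(-30/(-103) - 11/43) + R(-1) = (104 + (-30/(-103) - 11/43)²) + 1/(68 - 1) = (104 + (-30*(-1/103) - 11*1/43)²) + 1/67 = (104 + (30/103 - 11/43)²) + 1/67 = (104 + (157/4429)²) + 1/67 = (104 + 24649/19616041) + 1/67 = 2040092913/19616041 + 1/67 = 136705841212/1314274747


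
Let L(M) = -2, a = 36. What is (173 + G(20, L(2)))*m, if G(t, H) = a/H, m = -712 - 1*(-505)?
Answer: -32085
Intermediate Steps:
m = -207 (m = -712 + 505 = -207)
G(t, H) = 36/H
(173 + G(20, L(2)))*m = (173 + 36/(-2))*(-207) = (173 + 36*(-1/2))*(-207) = (173 - 18)*(-207) = 155*(-207) = -32085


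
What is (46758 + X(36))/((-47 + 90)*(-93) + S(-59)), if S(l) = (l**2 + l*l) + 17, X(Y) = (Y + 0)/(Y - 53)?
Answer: 79485/5066 ≈ 15.690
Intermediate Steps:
X(Y) = Y/(-53 + Y)
S(l) = 17 + 2*l**2 (S(l) = (l**2 + l**2) + 17 = 2*l**2 + 17 = 17 + 2*l**2)
(46758 + X(36))/((-47 + 90)*(-93) + S(-59)) = (46758 + 36/(-53 + 36))/((-47 + 90)*(-93) + (17 + 2*(-59)**2)) = (46758 + 36/(-17))/(43*(-93) + (17 + 2*3481)) = (46758 + 36*(-1/17))/(-3999 + (17 + 6962)) = (46758 - 36/17)/(-3999 + 6979) = (794850/17)/2980 = (794850/17)*(1/2980) = 79485/5066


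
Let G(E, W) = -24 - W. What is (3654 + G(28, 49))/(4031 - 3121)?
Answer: 3581/910 ≈ 3.9352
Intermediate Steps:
(3654 + G(28, 49))/(4031 - 3121) = (3654 + (-24 - 1*49))/(4031 - 3121) = (3654 + (-24 - 49))/910 = (3654 - 73)*(1/910) = 3581*(1/910) = 3581/910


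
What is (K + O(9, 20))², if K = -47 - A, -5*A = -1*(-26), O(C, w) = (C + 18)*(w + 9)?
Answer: 13734436/25 ≈ 5.4938e+5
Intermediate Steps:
O(C, w) = (9 + w)*(18 + C) (O(C, w) = (18 + C)*(9 + w) = (9 + w)*(18 + C))
A = -26/5 (A = -(-1)*(-26)/5 = -⅕*26 = -26/5 ≈ -5.2000)
K = -209/5 (K = -47 - 1*(-26/5) = -47 + 26/5 = -209/5 ≈ -41.800)
(K + O(9, 20))² = (-209/5 + (162 + 9*9 + 18*20 + 9*20))² = (-209/5 + (162 + 81 + 360 + 180))² = (-209/5 + 783)² = (3706/5)² = 13734436/25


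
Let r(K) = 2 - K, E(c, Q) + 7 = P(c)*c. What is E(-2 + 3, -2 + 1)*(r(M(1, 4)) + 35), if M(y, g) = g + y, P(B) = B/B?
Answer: -192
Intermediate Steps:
P(B) = 1
E(c, Q) = -7 + c (E(c, Q) = -7 + 1*c = -7 + c)
E(-2 + 3, -2 + 1)*(r(M(1, 4)) + 35) = (-7 + (-2 + 3))*((2 - (4 + 1)) + 35) = (-7 + 1)*((2 - 1*5) + 35) = -6*((2 - 5) + 35) = -6*(-3 + 35) = -6*32 = -192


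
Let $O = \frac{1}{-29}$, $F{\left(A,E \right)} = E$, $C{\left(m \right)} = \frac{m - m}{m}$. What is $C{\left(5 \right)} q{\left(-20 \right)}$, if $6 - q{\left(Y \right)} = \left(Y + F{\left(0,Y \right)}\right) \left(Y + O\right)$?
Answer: $0$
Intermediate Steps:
$C{\left(m \right)} = 0$ ($C{\left(m \right)} = \frac{0}{m} = 0$)
$O = - \frac{1}{29} \approx -0.034483$
$q{\left(Y \right)} = 6 - 2 Y \left(- \frac{1}{29} + Y\right)$ ($q{\left(Y \right)} = 6 - \left(Y + Y\right) \left(Y - \frac{1}{29}\right) = 6 - 2 Y \left(- \frac{1}{29} + Y\right)$)
$C{\left(5 \right)} q{\left(-20 \right)} = 0 \left(6 - 2 \left(-20\right)^{2} + \frac{2}{29} \left(-20\right)\right) = 0 \left(6 - 800 - \frac{40}{29}\right) = 0 \left(- \frac{23066}{29}\right) = 0$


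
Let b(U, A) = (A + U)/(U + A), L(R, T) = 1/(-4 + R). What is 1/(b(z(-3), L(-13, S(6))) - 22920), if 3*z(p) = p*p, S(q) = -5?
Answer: -1/22919 ≈ -4.3632e-5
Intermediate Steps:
z(p) = p²/3 (z(p) = (p*p)/3 = p²/3)
b(U, A) = 1 (b(U, A) = (A + U)/(A + U) = 1)
1/(b(z(-3), L(-13, S(6))) - 22920) = 1/(1 - 22920) = 1/(-22919) = -1/22919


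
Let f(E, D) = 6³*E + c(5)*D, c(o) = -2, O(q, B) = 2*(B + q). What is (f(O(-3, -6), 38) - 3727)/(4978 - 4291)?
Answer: -7691/687 ≈ -11.195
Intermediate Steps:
O(q, B) = 2*B + 2*q
f(E, D) = -2*D + 216*E (f(E, D) = 6³*E - 2*D = 216*E - 2*D = -2*D + 216*E)
(f(O(-3, -6), 38) - 3727)/(4978 - 4291) = ((-2*38 + 216*(2*(-6) + 2*(-3))) - 3727)/(4978 - 4291) = ((-76 + 216*(-12 - 6)) - 3727)/687 = ((-76 + 216*(-18)) - 3727)*(1/687) = ((-76 - 3888) - 3727)*(1/687) = (-3964 - 3727)*(1/687) = -7691*1/687 = -7691/687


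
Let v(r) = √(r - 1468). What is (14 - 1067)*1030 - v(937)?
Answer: -1084590 - 3*I*√59 ≈ -1.0846e+6 - 23.043*I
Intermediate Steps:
v(r) = √(-1468 + r)
(14 - 1067)*1030 - v(937) = (14 - 1067)*1030 - √(-1468 + 937) = -1053*1030 - √(-531) = -1084590 - 3*I*√59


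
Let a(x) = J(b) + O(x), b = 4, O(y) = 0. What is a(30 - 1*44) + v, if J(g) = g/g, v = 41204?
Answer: 41205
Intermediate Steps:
J(g) = 1
a(x) = 1 (a(x) = 1 + 0 = 1)
a(30 - 1*44) + v = 1 + 41204 = 41205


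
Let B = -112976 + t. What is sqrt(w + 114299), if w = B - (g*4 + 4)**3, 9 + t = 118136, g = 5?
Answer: sqrt(105626) ≈ 325.00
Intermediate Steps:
t = 118127 (t = -9 + 118136 = 118127)
B = 5151 (B = -112976 + 118127 = 5151)
w = -8673 (w = 5151 - (5*4 + 4)**3 = 5151 - (20 + 4)**3 = 5151 - 1*24**3 = 5151 - 1*13824 = 5151 - 13824 = -8673)
sqrt(w + 114299) = sqrt(-8673 + 114299) = sqrt(105626)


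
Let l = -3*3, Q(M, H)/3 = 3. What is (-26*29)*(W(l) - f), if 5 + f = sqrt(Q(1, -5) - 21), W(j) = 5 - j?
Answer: -14326 + 1508*I*sqrt(3) ≈ -14326.0 + 2611.9*I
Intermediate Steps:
Q(M, H) = 9 (Q(M, H) = 3*3 = 9)
l = -9 (l = -1*9 = -9)
f = -5 + 2*I*sqrt(3) (f = -5 + sqrt(9 - 21) = -5 + sqrt(-12) = -5 + 2*I*sqrt(3) ≈ -5.0 + 3.4641*I)
(-26*29)*(W(l) - f) = (-26*29)*((5 - 1*(-9)) - (-5 + 2*I*sqrt(3))) = -754*((5 + 9) + (5 - 2*I*sqrt(3))) = -754*(14 + (5 - 2*I*sqrt(3))) = -754*(19 - 2*I*sqrt(3)) = -14326 + 1508*I*sqrt(3)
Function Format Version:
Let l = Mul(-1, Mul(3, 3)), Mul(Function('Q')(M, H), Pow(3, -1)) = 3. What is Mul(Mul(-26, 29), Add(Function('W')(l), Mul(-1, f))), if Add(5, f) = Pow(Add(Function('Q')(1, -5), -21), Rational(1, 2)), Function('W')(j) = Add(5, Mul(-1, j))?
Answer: Add(-14326, Mul(1508, I, Pow(3, Rational(1, 2)))) ≈ Add(-14326., Mul(2611.9, I))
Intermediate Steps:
Function('Q')(M, H) = 9 (Function('Q')(M, H) = Mul(3, 3) = 9)
l = -9 (l = Mul(-1, 9) = -9)
f = Add(-5, Mul(2, I, Pow(3, Rational(1, 2)))) (f = Add(-5, Pow(Add(9, -21), Rational(1, 2))) = Add(-5, Pow(-12, Rational(1, 2))) = Add(-5, Mul(2, I, Pow(3, Rational(1, 2)))) ≈ Add(-5.0000, Mul(3.4641, I)))
Mul(Mul(-26, 29), Add(Function('W')(l), Mul(-1, f))) = Mul(Mul(-26, 29), Add(Add(5, Mul(-1, -9)), Mul(-1, Add(-5, Mul(2, I, Pow(3, Rational(1, 2))))))) = Mul(-754, Add(Add(5, 9), Add(5, Mul(-2, I, Pow(3, Rational(1, 2)))))) = Mul(-754, Add(14, Add(5, Mul(-2, I, Pow(3, Rational(1, 2)))))) = Mul(-754, Add(19, Mul(-2, I, Pow(3, Rational(1, 2))))) = Add(-14326, Mul(1508, I, Pow(3, Rational(1, 2))))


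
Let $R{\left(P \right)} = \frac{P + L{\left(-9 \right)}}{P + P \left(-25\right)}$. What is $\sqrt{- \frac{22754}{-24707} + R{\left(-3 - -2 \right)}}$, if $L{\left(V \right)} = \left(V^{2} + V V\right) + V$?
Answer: $\frac{\sqrt{41471895}}{2391} \approx 2.6934$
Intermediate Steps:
$L{\left(V \right)} = V + 2 V^{2}$ ($L{\left(V \right)} = \left(V^{2} + V^{2}\right) + V = 2 V^{2} + V = V + 2 V^{2}$)
$R{\left(P \right)} = - \frac{153 + P}{24 P}$ ($R{\left(P \right)} = \frac{P - 9 \left(1 + 2 \left(-9\right)\right)}{P + P \left(-25\right)} = \frac{P - 9 \left(1 - 18\right)}{P - 25 P} = \frac{P - -153}{\left(-24\right) P} = \left(P + 153\right) \left(- \frac{1}{24 P}\right) = \left(153 + P\right) \left(- \frac{1}{24 P}\right) = - \frac{153 + P}{24 P}$)
$\sqrt{- \frac{22754}{-24707} + R{\left(-3 - -2 \right)}} = \sqrt{- \frac{22754}{-24707} + \frac{-153 - \left(-3 - -2\right)}{24 \left(-3 - -2\right)}} = \sqrt{\left(-22754\right) \left(- \frac{1}{24707}\right) + \frac{-153 - \left(-3 + 2\right)}{24 \left(-3 + 2\right)}} = \sqrt{\frac{734}{797} + \frac{-153 - -1}{24 \left(-1\right)}} = \sqrt{\frac{734}{797} + \frac{1}{24} \left(-1\right) \left(-153 + 1\right)} = \sqrt{\frac{734}{797} + \frac{1}{24} \left(-1\right) \left(-152\right)} = \sqrt{\frac{734}{797} + \frac{19}{3}} = \sqrt{\frac{17345}{2391}} = \frac{\sqrt{41471895}}{2391}$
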